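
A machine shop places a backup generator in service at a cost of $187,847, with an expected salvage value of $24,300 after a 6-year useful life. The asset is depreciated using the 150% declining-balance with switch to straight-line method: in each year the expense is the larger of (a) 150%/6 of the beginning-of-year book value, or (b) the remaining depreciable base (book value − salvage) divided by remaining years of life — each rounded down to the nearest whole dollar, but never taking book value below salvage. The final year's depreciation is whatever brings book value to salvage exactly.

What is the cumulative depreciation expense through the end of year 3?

Depreciable base = $187,847 − $24,300 = $163,547.
Year 1: DB = ⌊$187,847 × 150%/6⌋ = $46,961; SL = ⌊$163,547/6⌋ = $27,257 → take DB $46,961. Book value $140,886.
Year 2: DB = ⌊$140,886 × 150%/6⌋ = $35,221; SL = ⌊$116,586/5⌋ = $23,317 → take DB $35,221. Book value $105,665.
Year 3: DB = ⌊$105,665 × 150%/6⌋ = $26,416; SL = ⌊$81,365/4⌋ = $20,341 → take DB $26,416. Book value $79,249.
Accumulated through year 3 = $187,847 − $79,249 = $108,598.

$108,598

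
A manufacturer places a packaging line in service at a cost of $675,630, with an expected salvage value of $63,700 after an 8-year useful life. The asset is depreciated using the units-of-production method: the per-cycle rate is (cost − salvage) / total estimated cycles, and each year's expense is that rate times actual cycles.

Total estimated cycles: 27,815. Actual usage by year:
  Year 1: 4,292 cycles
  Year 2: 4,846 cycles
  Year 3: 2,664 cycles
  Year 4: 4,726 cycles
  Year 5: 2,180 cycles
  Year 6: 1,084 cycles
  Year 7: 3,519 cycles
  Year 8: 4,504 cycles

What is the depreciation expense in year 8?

Depreciable base = $675,630 − $63,700 = $611,930.
Rate = $611,930 / 27,815 cycles = $22 per cycle.
Year 1: 4,292 × $22 = $94,424. Book value $581,206.
Year 2: 4,846 × $22 = $106,612. Book value $474,594.
Year 3: 2,664 × $22 = $58,608. Book value $415,986.
Year 4: 4,726 × $22 = $103,972. Book value $312,014.
Year 5: 2,180 × $22 = $47,960. Book value $264,054.
Year 6: 1,084 × $22 = $23,848. Book value $240,206.
Year 7: 3,519 × $22 = $77,418. Book value $162,788.
Year 8: 4,504 × $22 = $99,088. Book value $63,700.

$99,088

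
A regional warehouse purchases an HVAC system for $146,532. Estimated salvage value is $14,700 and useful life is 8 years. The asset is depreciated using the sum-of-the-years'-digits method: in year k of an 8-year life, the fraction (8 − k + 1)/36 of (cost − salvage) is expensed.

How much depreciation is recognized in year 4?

$18,310

Depreciable base = $146,532 − $14,700 = $131,832.
Sum of the years' digits = 8+7+6+5+4+3+2+1 = 36.
Year 1: $131,832 × 8/36 = $29,296. Book value $117,236.
Year 2: $131,832 × 7/36 = $25,634. Book value $91,602.
Year 3: $131,832 × 6/36 = $21,972. Book value $69,630.
Year 4: $131,832 × 5/36 = $18,310. Book value $51,320.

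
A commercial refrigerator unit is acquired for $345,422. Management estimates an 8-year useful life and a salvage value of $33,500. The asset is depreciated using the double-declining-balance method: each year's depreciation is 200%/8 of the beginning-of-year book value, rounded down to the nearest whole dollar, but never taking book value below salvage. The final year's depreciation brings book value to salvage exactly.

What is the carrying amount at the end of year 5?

$81,972

Depreciable base = $345,422 − $33,500 = $311,922.
Year 1: ⌊$345,422 × 200%/8⌋ = $86,355. Book value $259,067.
Year 2: ⌊$259,067 × 200%/8⌋ = $64,766. Book value $194,301.
Year 3: ⌊$194,301 × 200%/8⌋ = $48,575. Book value $145,726.
Year 4: ⌊$145,726 × 200%/8⌋ = $36,431. Book value $109,295.
Year 5: ⌊$109,295 × 200%/8⌋ = $27,323. Book value $81,972.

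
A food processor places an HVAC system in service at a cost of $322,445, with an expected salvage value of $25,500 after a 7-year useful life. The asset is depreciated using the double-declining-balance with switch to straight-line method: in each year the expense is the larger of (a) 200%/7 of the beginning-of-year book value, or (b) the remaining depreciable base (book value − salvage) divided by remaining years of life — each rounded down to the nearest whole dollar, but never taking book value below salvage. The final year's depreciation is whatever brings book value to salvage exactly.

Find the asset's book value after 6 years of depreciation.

Depreciable base = $322,445 − $25,500 = $296,945.
Year 1: DB = ⌊$322,445 × 200%/7⌋ = $92,127; SL = ⌊$296,945/7⌋ = $42,420 → take DB $92,127. Book value $230,318.
Year 2: DB = ⌊$230,318 × 200%/7⌋ = $65,805; SL = ⌊$204,818/6⌋ = $34,136 → take DB $65,805. Book value $164,513.
Year 3: DB = ⌊$164,513 × 200%/7⌋ = $47,003; SL = ⌊$139,013/5⌋ = $27,802 → take DB $47,003. Book value $117,510.
Year 4: DB = ⌊$117,510 × 200%/7⌋ = $33,574; SL = ⌊$92,010/4⌋ = $23,002 → take DB $33,574. Book value $83,936.
Year 5: DB = ⌊$83,936 × 200%/7⌋ = $23,981; SL = ⌊$58,436/3⌋ = $19,478 → take DB $23,981. Book value $59,955.
Year 6: DB = ⌊$59,955 × 200%/7⌋ = $17,130; SL = ⌊$34,455/2⌋ = $17,227 → take SL $17,227. Book value $42,728.

$42,728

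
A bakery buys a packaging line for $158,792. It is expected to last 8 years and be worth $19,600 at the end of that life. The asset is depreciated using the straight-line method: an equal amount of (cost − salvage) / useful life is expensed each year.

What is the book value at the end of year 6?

Depreciable base = $158,792 − $19,600 = $139,192.
Annual expense = $139,192 / 8 = $17,399.
End of year 1: book value $141,393.
End of year 2: book value $123,994.
End of year 3: book value $106,595.
End of year 4: book value $89,196.
End of year 5: book value $71,797.
End of year 6: book value $54,398.

$54,398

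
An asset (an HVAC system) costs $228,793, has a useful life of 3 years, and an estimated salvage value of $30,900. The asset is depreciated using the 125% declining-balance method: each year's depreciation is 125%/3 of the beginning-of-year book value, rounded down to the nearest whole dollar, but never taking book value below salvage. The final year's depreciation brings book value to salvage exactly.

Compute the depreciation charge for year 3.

$46,954

Depreciable base = $228,793 − $30,900 = $197,893.
Year 1: ⌊$228,793 × 125%/3⌋ = $95,330. Book value $133,463.
Year 2: ⌊$133,463 × 125%/3⌋ = $55,609. Book value $77,854.
Year 3 (final): $77,854 − $30,900 = $46,954. Book value $30,900.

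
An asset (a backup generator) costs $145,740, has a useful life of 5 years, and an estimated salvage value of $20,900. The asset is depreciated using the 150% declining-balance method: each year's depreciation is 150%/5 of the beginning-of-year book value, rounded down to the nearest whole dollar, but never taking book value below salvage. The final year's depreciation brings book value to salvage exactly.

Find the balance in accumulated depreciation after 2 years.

$74,327

Depreciable base = $145,740 − $20,900 = $124,840.
Year 1: ⌊$145,740 × 150%/5⌋ = $43,722. Book value $102,018.
Year 2: ⌊$102,018 × 150%/5⌋ = $30,605. Book value $71,413.
Accumulated through year 2 = $145,740 − $71,413 = $74,327.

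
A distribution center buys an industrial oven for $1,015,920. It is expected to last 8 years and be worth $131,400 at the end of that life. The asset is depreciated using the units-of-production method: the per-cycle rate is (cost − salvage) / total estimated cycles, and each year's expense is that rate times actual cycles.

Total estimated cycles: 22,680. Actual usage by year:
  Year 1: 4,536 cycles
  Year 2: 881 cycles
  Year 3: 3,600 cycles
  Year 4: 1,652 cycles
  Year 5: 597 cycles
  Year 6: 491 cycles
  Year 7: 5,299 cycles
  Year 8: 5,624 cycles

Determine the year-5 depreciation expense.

Depreciable base = $1,015,920 − $131,400 = $884,520.
Rate = $884,520 / 22,680 cycles = $39 per cycle.
Year 1: 4,536 × $39 = $176,904. Book value $839,016.
Year 2: 881 × $39 = $34,359. Book value $804,657.
Year 3: 3,600 × $39 = $140,400. Book value $664,257.
Year 4: 1,652 × $39 = $64,428. Book value $599,829.
Year 5: 597 × $39 = $23,283. Book value $576,546.

$23,283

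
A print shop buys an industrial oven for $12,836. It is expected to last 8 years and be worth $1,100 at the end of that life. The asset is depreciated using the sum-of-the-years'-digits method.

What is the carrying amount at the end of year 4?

$4,360

Depreciable base = $12,836 − $1,100 = $11,736.
Sum of the years' digits = 8+7+6+5+4+3+2+1 = 36.
Year 1: $11,736 × 8/36 = $2,608. Book value $10,228.
Year 2: $11,736 × 7/36 = $2,282. Book value $7,946.
Year 3: $11,736 × 6/36 = $1,956. Book value $5,990.
Year 4: $11,736 × 5/36 = $1,630. Book value $4,360.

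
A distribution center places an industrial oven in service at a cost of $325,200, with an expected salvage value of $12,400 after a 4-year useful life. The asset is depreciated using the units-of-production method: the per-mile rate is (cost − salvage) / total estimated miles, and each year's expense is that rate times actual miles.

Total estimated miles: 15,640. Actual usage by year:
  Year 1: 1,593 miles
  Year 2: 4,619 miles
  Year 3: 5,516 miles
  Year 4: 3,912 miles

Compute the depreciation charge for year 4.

$78,240

Depreciable base = $325,200 − $12,400 = $312,800.
Rate = $312,800 / 15,640 miles = $20 per mile.
Year 1: 1,593 × $20 = $31,860. Book value $293,340.
Year 2: 4,619 × $20 = $92,380. Book value $200,960.
Year 3: 5,516 × $20 = $110,320. Book value $90,640.
Year 4: 3,912 × $20 = $78,240. Book value $12,400.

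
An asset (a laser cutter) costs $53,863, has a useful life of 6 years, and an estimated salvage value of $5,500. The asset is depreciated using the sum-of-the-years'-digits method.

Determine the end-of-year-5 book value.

Depreciable base = $53,863 − $5,500 = $48,363.
Sum of the years' digits = 6+5+4+3+2+1 = 21.
Year 1: $48,363 × 6/21 = $13,818. Book value $40,045.
Year 2: $48,363 × 5/21 = $11,515. Book value $28,530.
Year 3: $48,363 × 4/21 = $9,212. Book value $19,318.
Year 4: $48,363 × 3/21 = $6,909. Book value $12,409.
Year 5: $48,363 × 2/21 = $4,606. Book value $7,803.

$7,803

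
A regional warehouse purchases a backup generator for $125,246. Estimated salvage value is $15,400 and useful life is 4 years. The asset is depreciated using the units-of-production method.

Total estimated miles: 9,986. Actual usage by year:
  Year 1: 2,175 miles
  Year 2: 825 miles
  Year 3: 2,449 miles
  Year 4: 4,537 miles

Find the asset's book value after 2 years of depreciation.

Depreciable base = $125,246 − $15,400 = $109,846.
Rate = $109,846 / 9,986 miles = $11 per mile.
Year 1: 2,175 × $11 = $23,925. Book value $101,321.
Year 2: 825 × $11 = $9,075. Book value $92,246.

$92,246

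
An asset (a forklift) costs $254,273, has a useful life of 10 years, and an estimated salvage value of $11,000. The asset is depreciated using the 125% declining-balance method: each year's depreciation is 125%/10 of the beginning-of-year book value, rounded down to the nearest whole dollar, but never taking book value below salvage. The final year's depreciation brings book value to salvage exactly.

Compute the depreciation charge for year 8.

Depreciable base = $254,273 − $11,000 = $243,273.
Year 1: ⌊$254,273 × 125%/10⌋ = $31,784. Book value $222,489.
Year 2: ⌊$222,489 × 125%/10⌋ = $27,811. Book value $194,678.
Year 3: ⌊$194,678 × 125%/10⌋ = $24,334. Book value $170,344.
Year 4: ⌊$170,344 × 125%/10⌋ = $21,293. Book value $149,051.
Year 5: ⌊$149,051 × 125%/10⌋ = $18,631. Book value $130,420.
Year 6: ⌊$130,420 × 125%/10⌋ = $16,302. Book value $114,118.
Year 7: ⌊$114,118 × 125%/10⌋ = $14,264. Book value $99,854.
Year 8: ⌊$99,854 × 125%/10⌋ = $12,481. Book value $87,373.

$12,481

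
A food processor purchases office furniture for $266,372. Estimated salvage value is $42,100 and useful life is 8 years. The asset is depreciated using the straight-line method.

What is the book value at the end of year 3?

$182,270

Depreciable base = $266,372 − $42,100 = $224,272.
Annual expense = $224,272 / 8 = $28,034.
End of year 1: book value $238,338.
End of year 2: book value $210,304.
End of year 3: book value $182,270.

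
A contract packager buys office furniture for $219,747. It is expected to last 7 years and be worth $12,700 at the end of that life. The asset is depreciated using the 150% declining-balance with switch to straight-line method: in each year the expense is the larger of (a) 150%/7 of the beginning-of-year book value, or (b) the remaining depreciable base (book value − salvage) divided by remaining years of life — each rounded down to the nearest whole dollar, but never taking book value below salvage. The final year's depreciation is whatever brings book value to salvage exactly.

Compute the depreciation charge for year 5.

Depreciable base = $219,747 − $12,700 = $207,047.
Year 1: DB = ⌊$219,747 × 150%/7⌋ = $47,088; SL = ⌊$207,047/7⌋ = $29,578 → take DB $47,088. Book value $172,659.
Year 2: DB = ⌊$172,659 × 150%/7⌋ = $36,998; SL = ⌊$159,959/6⌋ = $26,659 → take DB $36,998. Book value $135,661.
Year 3: DB = ⌊$135,661 × 150%/7⌋ = $29,070; SL = ⌊$122,961/5⌋ = $24,592 → take DB $29,070. Book value $106,591.
Year 4: DB = ⌊$106,591 × 150%/7⌋ = $22,840; SL = ⌊$93,891/4⌋ = $23,472 → take SL $23,472. Book value $83,119.
Year 5: DB = ⌊$83,119 × 150%/7⌋ = $17,811; SL = ⌊$70,419/3⌋ = $23,473 → take SL $23,473. Book value $59,646.

$23,473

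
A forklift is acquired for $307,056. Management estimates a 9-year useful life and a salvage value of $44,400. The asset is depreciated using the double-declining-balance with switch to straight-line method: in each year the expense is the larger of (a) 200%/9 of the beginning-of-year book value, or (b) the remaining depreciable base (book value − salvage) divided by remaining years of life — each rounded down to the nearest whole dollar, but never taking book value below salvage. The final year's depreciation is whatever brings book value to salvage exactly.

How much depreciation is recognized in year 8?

Depreciable base = $307,056 − $44,400 = $262,656.
Year 1: DB = ⌊$307,056 × 200%/9⌋ = $68,234; SL = ⌊$262,656/9⌋ = $29,184 → take DB $68,234. Book value $238,822.
Year 2: DB = ⌊$238,822 × 200%/9⌋ = $53,071; SL = ⌊$194,422/8⌋ = $24,302 → take DB $53,071. Book value $185,751.
Year 3: DB = ⌊$185,751 × 200%/9⌋ = $41,278; SL = ⌊$141,351/7⌋ = $20,193 → take DB $41,278. Book value $144,473.
Year 4: DB = ⌊$144,473 × 200%/9⌋ = $32,105; SL = ⌊$100,073/6⌋ = $16,678 → take DB $32,105. Book value $112,368.
Year 5: DB = ⌊$112,368 × 200%/9⌋ = $24,970; SL = ⌊$67,968/5⌋ = $13,593 → take DB $24,970. Book value $87,398.
Year 6: DB = ⌊$87,398 × 200%/9⌋ = $19,421; SL = ⌊$42,998/4⌋ = $10,749 → take DB $19,421. Book value $67,977.
Year 7: DB = ⌊$67,977 × 200%/9⌋ = $15,106; SL = ⌊$23,577/3⌋ = $7,859 → take DB $15,106. Book value $52,871.
Year 8: DB = ⌊$52,871 × 200%/9⌋ = $11,749; SL = ⌊$8,471/2⌋ = $4,235 → take DB $11,749, capped at $8,471. Book value $44,400.

$8,471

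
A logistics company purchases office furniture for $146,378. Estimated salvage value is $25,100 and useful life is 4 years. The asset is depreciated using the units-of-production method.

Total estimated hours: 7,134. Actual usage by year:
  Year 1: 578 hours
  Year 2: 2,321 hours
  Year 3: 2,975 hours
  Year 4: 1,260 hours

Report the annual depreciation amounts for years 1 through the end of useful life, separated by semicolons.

$9,826; $39,457; $50,575; $21,420

Depreciable base = $146,378 − $25,100 = $121,278.
Rate = $121,278 / 7,134 hours = $17 per hour.
Year 1: 578 × $17 = $9,826. Book value $136,552.
Year 2: 2,321 × $17 = $39,457. Book value $97,095.
Year 3: 2,975 × $17 = $50,575. Book value $46,520.
Year 4: 1,260 × $17 = $21,420. Book value $25,100.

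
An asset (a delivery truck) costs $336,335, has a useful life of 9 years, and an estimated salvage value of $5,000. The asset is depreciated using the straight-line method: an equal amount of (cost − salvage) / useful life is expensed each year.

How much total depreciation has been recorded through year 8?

Depreciable base = $336,335 − $5,000 = $331,335.
Annual expense = $331,335 / 9 = $36,815.
End of year 1: book value $299,520.
End of year 2: book value $262,705.
End of year 3: book value $225,890.
End of year 4: book value $189,075.
End of year 5: book value $152,260.
End of year 6: book value $115,445.
End of year 7: book value $78,630.
End of year 8: book value $41,815.
Accumulated through year 8 = $336,335 − $41,815 = $294,520.

$294,520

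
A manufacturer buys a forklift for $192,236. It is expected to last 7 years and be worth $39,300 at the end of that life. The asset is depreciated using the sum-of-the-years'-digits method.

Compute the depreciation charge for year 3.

$27,310

Depreciable base = $192,236 − $39,300 = $152,936.
Sum of the years' digits = 7+6+5+4+3+2+1 = 28.
Year 1: $152,936 × 7/28 = $38,234. Book value $154,002.
Year 2: $152,936 × 6/28 = $32,772. Book value $121,230.
Year 3: $152,936 × 5/28 = $27,310. Book value $93,920.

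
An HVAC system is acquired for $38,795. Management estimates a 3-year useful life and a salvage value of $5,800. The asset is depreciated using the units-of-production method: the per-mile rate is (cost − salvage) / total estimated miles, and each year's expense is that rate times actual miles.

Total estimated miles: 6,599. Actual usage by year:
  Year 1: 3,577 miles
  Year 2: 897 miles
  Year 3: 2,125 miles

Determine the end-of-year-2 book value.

Depreciable base = $38,795 − $5,800 = $32,995.
Rate = $32,995 / 6,599 miles = $5 per mile.
Year 1: 3,577 × $5 = $17,885. Book value $20,910.
Year 2: 897 × $5 = $4,485. Book value $16,425.

$16,425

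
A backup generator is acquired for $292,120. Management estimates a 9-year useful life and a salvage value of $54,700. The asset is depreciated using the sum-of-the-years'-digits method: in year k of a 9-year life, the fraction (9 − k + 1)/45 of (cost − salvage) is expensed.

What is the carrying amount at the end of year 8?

$59,976

Depreciable base = $292,120 − $54,700 = $237,420.
Sum of the years' digits = 9+8+7+6+5+4+3+2+1 = 45.
Year 1: $237,420 × 9/45 = $47,484. Book value $244,636.
Year 2: $237,420 × 8/45 = $42,208. Book value $202,428.
Year 3: $237,420 × 7/45 = $36,932. Book value $165,496.
Year 4: $237,420 × 6/45 = $31,656. Book value $133,840.
Year 5: $237,420 × 5/45 = $26,380. Book value $107,460.
Year 6: $237,420 × 4/45 = $21,104. Book value $86,356.
Year 7: $237,420 × 3/45 = $15,828. Book value $70,528.
Year 8: $237,420 × 2/45 = $10,552. Book value $59,976.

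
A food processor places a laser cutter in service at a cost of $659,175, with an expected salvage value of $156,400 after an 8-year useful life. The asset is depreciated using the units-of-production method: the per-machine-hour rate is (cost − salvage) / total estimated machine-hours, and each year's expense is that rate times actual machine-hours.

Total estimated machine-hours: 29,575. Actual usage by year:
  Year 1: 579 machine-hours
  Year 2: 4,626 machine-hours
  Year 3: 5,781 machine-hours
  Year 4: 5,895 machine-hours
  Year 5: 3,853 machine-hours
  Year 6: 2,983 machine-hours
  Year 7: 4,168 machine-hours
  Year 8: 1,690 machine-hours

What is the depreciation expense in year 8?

$28,730

Depreciable base = $659,175 − $156,400 = $502,775.
Rate = $502,775 / 29,575 machine-hours = $17 per machine-hour.
Year 1: 579 × $17 = $9,843. Book value $649,332.
Year 2: 4,626 × $17 = $78,642. Book value $570,690.
Year 3: 5,781 × $17 = $98,277. Book value $472,413.
Year 4: 5,895 × $17 = $100,215. Book value $372,198.
Year 5: 3,853 × $17 = $65,501. Book value $306,697.
Year 6: 2,983 × $17 = $50,711. Book value $255,986.
Year 7: 4,168 × $17 = $70,856. Book value $185,130.
Year 8: 1,690 × $17 = $28,730. Book value $156,400.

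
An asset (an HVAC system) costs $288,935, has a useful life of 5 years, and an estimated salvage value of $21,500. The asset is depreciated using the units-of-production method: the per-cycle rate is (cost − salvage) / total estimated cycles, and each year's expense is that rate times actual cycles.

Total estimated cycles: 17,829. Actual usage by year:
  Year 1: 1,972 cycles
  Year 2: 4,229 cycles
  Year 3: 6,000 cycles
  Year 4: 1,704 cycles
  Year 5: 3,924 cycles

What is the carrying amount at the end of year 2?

$195,920

Depreciable base = $288,935 − $21,500 = $267,435.
Rate = $267,435 / 17,829 cycles = $15 per cycle.
Year 1: 1,972 × $15 = $29,580. Book value $259,355.
Year 2: 4,229 × $15 = $63,435. Book value $195,920.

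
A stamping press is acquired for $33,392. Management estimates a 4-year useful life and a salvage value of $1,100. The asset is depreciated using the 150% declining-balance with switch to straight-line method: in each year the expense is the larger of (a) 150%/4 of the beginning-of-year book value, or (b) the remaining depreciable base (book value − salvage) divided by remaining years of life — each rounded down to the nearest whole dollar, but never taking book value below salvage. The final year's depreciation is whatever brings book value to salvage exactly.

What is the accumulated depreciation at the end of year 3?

Depreciable base = $33,392 − $1,100 = $32,292.
Year 1: DB = ⌊$33,392 × 150%/4⌋ = $12,522; SL = ⌊$32,292/4⌋ = $8,073 → take DB $12,522. Book value $20,870.
Year 2: DB = ⌊$20,870 × 150%/4⌋ = $7,826; SL = ⌊$19,770/3⌋ = $6,590 → take DB $7,826. Book value $13,044.
Year 3: DB = ⌊$13,044 × 150%/4⌋ = $4,891; SL = ⌊$11,944/2⌋ = $5,972 → take SL $5,972. Book value $7,072.
Accumulated through year 3 = $33,392 − $7,072 = $26,320.

$26,320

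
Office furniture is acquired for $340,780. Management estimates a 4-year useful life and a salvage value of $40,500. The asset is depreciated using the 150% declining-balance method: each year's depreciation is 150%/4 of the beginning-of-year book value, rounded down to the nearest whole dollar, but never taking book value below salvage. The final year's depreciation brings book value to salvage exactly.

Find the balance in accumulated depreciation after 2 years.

$207,662

Depreciable base = $340,780 − $40,500 = $300,280.
Year 1: ⌊$340,780 × 150%/4⌋ = $127,792. Book value $212,988.
Year 2: ⌊$212,988 × 150%/4⌋ = $79,870. Book value $133,118.
Accumulated through year 2 = $340,780 − $133,118 = $207,662.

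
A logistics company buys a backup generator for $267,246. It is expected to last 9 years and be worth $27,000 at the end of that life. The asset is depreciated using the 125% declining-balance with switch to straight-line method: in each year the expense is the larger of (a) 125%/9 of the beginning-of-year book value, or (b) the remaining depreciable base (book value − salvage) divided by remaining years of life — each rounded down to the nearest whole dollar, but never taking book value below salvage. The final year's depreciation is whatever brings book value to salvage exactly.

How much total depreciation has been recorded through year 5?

Depreciable base = $267,246 − $27,000 = $240,246.
Year 1: DB = ⌊$267,246 × 125%/9⌋ = $37,117; SL = ⌊$240,246/9⌋ = $26,694 → take DB $37,117. Book value $230,129.
Year 2: DB = ⌊$230,129 × 125%/9⌋ = $31,962; SL = ⌊$203,129/8⌋ = $25,391 → take DB $31,962. Book value $198,167.
Year 3: DB = ⌊$198,167 × 125%/9⌋ = $27,523; SL = ⌊$171,167/7⌋ = $24,452 → take DB $27,523. Book value $170,644.
Year 4: DB = ⌊$170,644 × 125%/9⌋ = $23,700; SL = ⌊$143,644/6⌋ = $23,940 → take SL $23,940. Book value $146,704.
Year 5: DB = ⌊$146,704 × 125%/9⌋ = $20,375; SL = ⌊$119,704/5⌋ = $23,940 → take SL $23,940. Book value $122,764.
Accumulated through year 5 = $267,246 − $122,764 = $144,482.

$144,482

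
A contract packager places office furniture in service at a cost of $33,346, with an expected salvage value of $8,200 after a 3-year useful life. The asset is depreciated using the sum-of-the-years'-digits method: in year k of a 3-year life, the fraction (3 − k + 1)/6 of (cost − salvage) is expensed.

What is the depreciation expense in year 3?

Depreciable base = $33,346 − $8,200 = $25,146.
Sum of the years' digits = 3+2+1 = 6.
Year 1: $25,146 × 3/6 = $12,573. Book value $20,773.
Year 2: $25,146 × 2/6 = $8,382. Book value $12,391.
Year 3: $25,146 × 1/6 = $4,191. Book value $8,200.

$4,191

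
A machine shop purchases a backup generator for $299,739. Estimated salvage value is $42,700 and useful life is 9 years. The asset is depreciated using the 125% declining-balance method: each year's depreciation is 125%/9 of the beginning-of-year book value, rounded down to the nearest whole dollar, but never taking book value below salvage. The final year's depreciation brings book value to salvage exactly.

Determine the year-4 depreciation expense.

Depreciable base = $299,739 − $42,700 = $257,039.
Year 1: ⌊$299,739 × 125%/9⌋ = $41,630. Book value $258,109.
Year 2: ⌊$258,109 × 125%/9⌋ = $35,848. Book value $222,261.
Year 3: ⌊$222,261 × 125%/9⌋ = $30,869. Book value $191,392.
Year 4: ⌊$191,392 × 125%/9⌋ = $26,582. Book value $164,810.

$26,582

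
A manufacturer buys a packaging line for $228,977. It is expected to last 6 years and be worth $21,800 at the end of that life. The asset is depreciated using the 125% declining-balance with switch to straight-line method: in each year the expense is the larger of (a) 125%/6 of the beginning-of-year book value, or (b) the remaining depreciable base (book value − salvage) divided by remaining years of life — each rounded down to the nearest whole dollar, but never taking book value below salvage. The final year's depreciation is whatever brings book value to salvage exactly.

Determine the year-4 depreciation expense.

Depreciable base = $228,977 − $21,800 = $207,177.
Year 1: DB = ⌊$228,977 × 125%/6⌋ = $47,703; SL = ⌊$207,177/6⌋ = $34,529 → take DB $47,703. Book value $181,274.
Year 2: DB = ⌊$181,274 × 125%/6⌋ = $37,765; SL = ⌊$159,474/5⌋ = $31,894 → take DB $37,765. Book value $143,509.
Year 3: DB = ⌊$143,509 × 125%/6⌋ = $29,897; SL = ⌊$121,709/4⌋ = $30,427 → take SL $30,427. Book value $113,082.
Year 4: DB = ⌊$113,082 × 125%/6⌋ = $23,558; SL = ⌊$91,282/3⌋ = $30,427 → take SL $30,427. Book value $82,655.

$30,427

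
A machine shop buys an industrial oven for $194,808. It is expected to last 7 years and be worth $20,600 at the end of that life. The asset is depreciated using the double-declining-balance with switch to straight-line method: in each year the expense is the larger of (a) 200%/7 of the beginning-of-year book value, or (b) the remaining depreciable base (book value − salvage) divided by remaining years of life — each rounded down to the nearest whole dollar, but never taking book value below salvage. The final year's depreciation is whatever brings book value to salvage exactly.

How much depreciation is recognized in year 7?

$5,274

Depreciable base = $194,808 − $20,600 = $174,208.
Year 1: DB = ⌊$194,808 × 200%/7⌋ = $55,659; SL = ⌊$174,208/7⌋ = $24,886 → take DB $55,659. Book value $139,149.
Year 2: DB = ⌊$139,149 × 200%/7⌋ = $39,756; SL = ⌊$118,549/6⌋ = $19,758 → take DB $39,756. Book value $99,393.
Year 3: DB = ⌊$99,393 × 200%/7⌋ = $28,398; SL = ⌊$78,793/5⌋ = $15,758 → take DB $28,398. Book value $70,995.
Year 4: DB = ⌊$70,995 × 200%/7⌋ = $20,284; SL = ⌊$50,395/4⌋ = $12,598 → take DB $20,284. Book value $50,711.
Year 5: DB = ⌊$50,711 × 200%/7⌋ = $14,488; SL = ⌊$30,111/3⌋ = $10,037 → take DB $14,488. Book value $36,223.
Year 6: DB = ⌊$36,223 × 200%/7⌋ = $10,349; SL = ⌊$15,623/2⌋ = $7,811 → take DB $10,349. Book value $25,874.
Year 7 (final): $25,874 − $20,600 = $5,274. Book value $20,600.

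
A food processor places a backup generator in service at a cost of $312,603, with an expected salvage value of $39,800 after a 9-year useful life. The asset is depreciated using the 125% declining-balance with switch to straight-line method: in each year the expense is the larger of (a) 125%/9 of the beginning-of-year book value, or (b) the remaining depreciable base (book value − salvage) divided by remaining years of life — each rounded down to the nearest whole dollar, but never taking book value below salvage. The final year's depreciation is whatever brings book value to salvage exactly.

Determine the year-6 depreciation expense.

$26,416

Depreciable base = $312,603 − $39,800 = $272,803.
Year 1: DB = ⌊$312,603 × 125%/9⌋ = $43,417; SL = ⌊$272,803/9⌋ = $30,311 → take DB $43,417. Book value $269,186.
Year 2: DB = ⌊$269,186 × 125%/9⌋ = $37,386; SL = ⌊$229,386/8⌋ = $28,673 → take DB $37,386. Book value $231,800.
Year 3: DB = ⌊$231,800 × 125%/9⌋ = $32,194; SL = ⌊$192,000/7⌋ = $27,428 → take DB $32,194. Book value $199,606.
Year 4: DB = ⌊$199,606 × 125%/9⌋ = $27,723; SL = ⌊$159,806/6⌋ = $26,634 → take DB $27,723. Book value $171,883.
Year 5: DB = ⌊$171,883 × 125%/9⌋ = $23,872; SL = ⌊$132,083/5⌋ = $26,416 → take SL $26,416. Book value $145,467.
Year 6: DB = ⌊$145,467 × 125%/9⌋ = $20,203; SL = ⌊$105,667/4⌋ = $26,416 → take SL $26,416. Book value $119,051.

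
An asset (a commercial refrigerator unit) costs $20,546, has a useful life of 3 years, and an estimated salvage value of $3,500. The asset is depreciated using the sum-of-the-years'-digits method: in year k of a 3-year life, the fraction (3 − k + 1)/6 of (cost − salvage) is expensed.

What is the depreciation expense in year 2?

$5,682

Depreciable base = $20,546 − $3,500 = $17,046.
Sum of the years' digits = 3+2+1 = 6.
Year 1: $17,046 × 3/6 = $8,523. Book value $12,023.
Year 2: $17,046 × 2/6 = $5,682. Book value $6,341.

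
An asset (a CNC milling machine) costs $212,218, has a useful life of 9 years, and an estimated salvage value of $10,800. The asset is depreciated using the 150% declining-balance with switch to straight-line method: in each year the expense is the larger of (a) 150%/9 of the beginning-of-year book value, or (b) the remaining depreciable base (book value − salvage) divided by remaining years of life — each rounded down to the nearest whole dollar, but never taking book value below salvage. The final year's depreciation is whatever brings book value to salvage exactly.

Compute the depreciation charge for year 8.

$18,309

Depreciable base = $212,218 − $10,800 = $201,418.
Year 1: DB = ⌊$212,218 × 150%/9⌋ = $35,369; SL = ⌊$201,418/9⌋ = $22,379 → take DB $35,369. Book value $176,849.
Year 2: DB = ⌊$176,849 × 150%/9⌋ = $29,474; SL = ⌊$166,049/8⌋ = $20,756 → take DB $29,474. Book value $147,375.
Year 3: DB = ⌊$147,375 × 150%/9⌋ = $24,562; SL = ⌊$136,575/7⌋ = $19,510 → take DB $24,562. Book value $122,813.
Year 4: DB = ⌊$122,813 × 150%/9⌋ = $20,468; SL = ⌊$112,013/6⌋ = $18,668 → take DB $20,468. Book value $102,345.
Year 5: DB = ⌊$102,345 × 150%/9⌋ = $17,057; SL = ⌊$91,545/5⌋ = $18,309 → take SL $18,309. Book value $84,036.
Year 6: DB = ⌊$84,036 × 150%/9⌋ = $14,006; SL = ⌊$73,236/4⌋ = $18,309 → take SL $18,309. Book value $65,727.
Year 7: DB = ⌊$65,727 × 150%/9⌋ = $10,954; SL = ⌊$54,927/3⌋ = $18,309 → take SL $18,309. Book value $47,418.
Year 8: DB = ⌊$47,418 × 150%/9⌋ = $7,903; SL = ⌊$36,618/2⌋ = $18,309 → take SL $18,309. Book value $29,109.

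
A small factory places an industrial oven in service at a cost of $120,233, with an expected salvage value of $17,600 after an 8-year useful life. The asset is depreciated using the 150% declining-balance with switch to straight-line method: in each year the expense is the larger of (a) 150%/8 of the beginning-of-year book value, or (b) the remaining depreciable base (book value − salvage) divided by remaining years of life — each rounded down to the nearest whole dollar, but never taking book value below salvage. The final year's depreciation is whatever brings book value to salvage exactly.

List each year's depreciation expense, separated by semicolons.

Depreciable base = $120,233 − $17,600 = $102,633.
Year 1: DB = ⌊$120,233 × 150%/8⌋ = $22,543; SL = ⌊$102,633/8⌋ = $12,829 → take DB $22,543. Book value $97,690.
Year 2: DB = ⌊$97,690 × 150%/8⌋ = $18,316; SL = ⌊$80,090/7⌋ = $11,441 → take DB $18,316. Book value $79,374.
Year 3: DB = ⌊$79,374 × 150%/8⌋ = $14,882; SL = ⌊$61,774/6⌋ = $10,295 → take DB $14,882. Book value $64,492.
Year 4: DB = ⌊$64,492 × 150%/8⌋ = $12,092; SL = ⌊$46,892/5⌋ = $9,378 → take DB $12,092. Book value $52,400.
Year 5: DB = ⌊$52,400 × 150%/8⌋ = $9,825; SL = ⌊$34,800/4⌋ = $8,700 → take DB $9,825. Book value $42,575.
Year 6: DB = ⌊$42,575 × 150%/8⌋ = $7,982; SL = ⌊$24,975/3⌋ = $8,325 → take SL $8,325. Book value $34,250.
Year 7: DB = ⌊$34,250 × 150%/8⌋ = $6,421; SL = ⌊$16,650/2⌋ = $8,325 → take SL $8,325. Book value $25,925.
Year 8 (final): $25,925 − $17,600 = $8,325. Book value $17,600.

$22,543; $18,316; $14,882; $12,092; $9,825; $8,325; $8,325; $8,325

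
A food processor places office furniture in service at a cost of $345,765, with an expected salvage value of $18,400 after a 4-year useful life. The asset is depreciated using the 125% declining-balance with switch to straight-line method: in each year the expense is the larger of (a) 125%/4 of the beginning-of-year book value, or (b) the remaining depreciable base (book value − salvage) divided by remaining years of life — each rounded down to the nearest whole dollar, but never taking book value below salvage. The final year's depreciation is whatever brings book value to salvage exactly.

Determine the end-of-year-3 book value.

Depreciable base = $345,765 − $18,400 = $327,365.
Year 1: DB = ⌊$345,765 × 125%/4⌋ = $108,051; SL = ⌊$327,365/4⌋ = $81,841 → take DB $108,051. Book value $237,714.
Year 2: DB = ⌊$237,714 × 125%/4⌋ = $74,285; SL = ⌊$219,314/3⌋ = $73,104 → take DB $74,285. Book value $163,429.
Year 3: DB = ⌊$163,429 × 125%/4⌋ = $51,071; SL = ⌊$145,029/2⌋ = $72,514 → take SL $72,514. Book value $90,915.

$90,915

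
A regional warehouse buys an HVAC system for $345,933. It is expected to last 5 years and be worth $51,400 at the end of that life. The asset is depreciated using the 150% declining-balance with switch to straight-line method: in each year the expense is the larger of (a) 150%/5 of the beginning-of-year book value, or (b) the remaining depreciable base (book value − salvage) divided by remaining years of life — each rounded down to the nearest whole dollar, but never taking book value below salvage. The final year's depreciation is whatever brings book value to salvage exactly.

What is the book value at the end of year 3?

$118,656

Depreciable base = $345,933 − $51,400 = $294,533.
Year 1: DB = ⌊$345,933 × 150%/5⌋ = $103,779; SL = ⌊$294,533/5⌋ = $58,906 → take DB $103,779. Book value $242,154.
Year 2: DB = ⌊$242,154 × 150%/5⌋ = $72,646; SL = ⌊$190,754/4⌋ = $47,688 → take DB $72,646. Book value $169,508.
Year 3: DB = ⌊$169,508 × 150%/5⌋ = $50,852; SL = ⌊$118,108/3⌋ = $39,369 → take DB $50,852. Book value $118,656.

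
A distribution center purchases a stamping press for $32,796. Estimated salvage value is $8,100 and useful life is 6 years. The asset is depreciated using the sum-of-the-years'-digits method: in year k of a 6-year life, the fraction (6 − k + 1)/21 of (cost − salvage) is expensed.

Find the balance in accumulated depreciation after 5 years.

$23,520

Depreciable base = $32,796 − $8,100 = $24,696.
Sum of the years' digits = 6+5+4+3+2+1 = 21.
Year 1: $24,696 × 6/21 = $7,056. Book value $25,740.
Year 2: $24,696 × 5/21 = $5,880. Book value $19,860.
Year 3: $24,696 × 4/21 = $4,704. Book value $15,156.
Year 4: $24,696 × 3/21 = $3,528. Book value $11,628.
Year 5: $24,696 × 2/21 = $2,352. Book value $9,276.
Accumulated through year 5 = $32,796 − $9,276 = $23,520.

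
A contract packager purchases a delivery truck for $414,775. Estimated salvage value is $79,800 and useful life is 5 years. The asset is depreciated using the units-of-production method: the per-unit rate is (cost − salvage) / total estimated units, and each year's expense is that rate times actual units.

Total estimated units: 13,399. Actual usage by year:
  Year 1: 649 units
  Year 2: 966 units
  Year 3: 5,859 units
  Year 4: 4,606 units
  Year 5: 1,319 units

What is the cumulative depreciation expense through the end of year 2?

Depreciable base = $414,775 − $79,800 = $334,975.
Rate = $334,975 / 13,399 units = $25 per unit.
Year 1: 649 × $25 = $16,225. Book value $398,550.
Year 2: 966 × $25 = $24,150. Book value $374,400.
Accumulated through year 2 = $414,775 − $374,400 = $40,375.

$40,375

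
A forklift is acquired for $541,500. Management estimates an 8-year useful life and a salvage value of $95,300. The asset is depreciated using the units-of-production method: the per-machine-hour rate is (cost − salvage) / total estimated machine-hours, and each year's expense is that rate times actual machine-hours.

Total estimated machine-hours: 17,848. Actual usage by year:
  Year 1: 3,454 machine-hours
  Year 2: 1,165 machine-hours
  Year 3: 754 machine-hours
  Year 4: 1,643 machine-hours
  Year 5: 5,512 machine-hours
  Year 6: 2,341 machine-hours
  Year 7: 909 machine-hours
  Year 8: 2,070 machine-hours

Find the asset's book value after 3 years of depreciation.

$407,175

Depreciable base = $541,500 − $95,300 = $446,200.
Rate = $446,200 / 17,848 machine-hours = $25 per machine-hour.
Year 1: 3,454 × $25 = $86,350. Book value $455,150.
Year 2: 1,165 × $25 = $29,125. Book value $426,025.
Year 3: 754 × $25 = $18,850. Book value $407,175.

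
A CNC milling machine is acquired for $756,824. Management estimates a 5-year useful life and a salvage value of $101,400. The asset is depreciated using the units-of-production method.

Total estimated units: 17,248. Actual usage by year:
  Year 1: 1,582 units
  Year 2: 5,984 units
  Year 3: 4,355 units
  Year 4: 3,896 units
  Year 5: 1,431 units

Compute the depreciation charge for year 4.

$148,048

Depreciable base = $756,824 − $101,400 = $655,424.
Rate = $655,424 / 17,248 units = $38 per unit.
Year 1: 1,582 × $38 = $60,116. Book value $696,708.
Year 2: 5,984 × $38 = $227,392. Book value $469,316.
Year 3: 4,355 × $38 = $165,490. Book value $303,826.
Year 4: 3,896 × $38 = $148,048. Book value $155,778.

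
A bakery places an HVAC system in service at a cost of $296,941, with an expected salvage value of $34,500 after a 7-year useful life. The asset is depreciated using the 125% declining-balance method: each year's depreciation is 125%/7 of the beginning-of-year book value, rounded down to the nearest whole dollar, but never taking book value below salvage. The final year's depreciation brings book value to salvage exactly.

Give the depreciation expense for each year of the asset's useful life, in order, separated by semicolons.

Depreciable base = $296,941 − $34,500 = $262,441.
Year 1: ⌊$296,941 × 125%/7⌋ = $53,025. Book value $243,916.
Year 2: ⌊$243,916 × 125%/7⌋ = $43,556. Book value $200,360.
Year 3: ⌊$200,360 × 125%/7⌋ = $35,778. Book value $164,582.
Year 4: ⌊$164,582 × 125%/7⌋ = $29,389. Book value $135,193.
Year 5: ⌊$135,193 × 125%/7⌋ = $24,141. Book value $111,052.
Year 6: ⌊$111,052 × 125%/7⌋ = $19,830. Book value $91,222.
Year 7 (final): $91,222 − $34,500 = $56,722. Book value $34,500.

$53,025; $43,556; $35,778; $29,389; $24,141; $19,830; $56,722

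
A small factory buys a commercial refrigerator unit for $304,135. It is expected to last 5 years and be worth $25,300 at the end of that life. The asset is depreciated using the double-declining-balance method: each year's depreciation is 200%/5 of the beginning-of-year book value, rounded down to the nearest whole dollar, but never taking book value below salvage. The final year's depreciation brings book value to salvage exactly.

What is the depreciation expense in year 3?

$43,795

Depreciable base = $304,135 − $25,300 = $278,835.
Year 1: ⌊$304,135 × 200%/5⌋ = $121,654. Book value $182,481.
Year 2: ⌊$182,481 × 200%/5⌋ = $72,992. Book value $109,489.
Year 3: ⌊$109,489 × 200%/5⌋ = $43,795. Book value $65,694.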